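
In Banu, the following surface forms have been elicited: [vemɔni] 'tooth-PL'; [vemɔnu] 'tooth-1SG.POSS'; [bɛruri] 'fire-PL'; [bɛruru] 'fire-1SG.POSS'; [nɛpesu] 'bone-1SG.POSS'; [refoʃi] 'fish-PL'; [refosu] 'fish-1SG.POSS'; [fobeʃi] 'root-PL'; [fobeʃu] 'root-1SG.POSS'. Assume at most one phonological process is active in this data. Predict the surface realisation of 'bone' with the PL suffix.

[nɛpeʃi]

'fish' shows [ʃ] ~ [s] at the end of the stem ([refoʃi] vs [refosu]).
But 'root' keeps [ʃ] in both environments ([fobeʃi], [fobeʃu]), so there is no rule changing /ʃ/ to [s] before the 1SG.POSS suffix.
Therefore /s/ is basic and [ʃ] is derived by palatalization before a front vowel (/s/ becomes palato-alveolar [ʃ] before a front vowel).
The one attested form of 'bone', [nɛpesu], shows underlying /nɛpes/. Applying the same rule before a front vowel gives [nɛpeʃi].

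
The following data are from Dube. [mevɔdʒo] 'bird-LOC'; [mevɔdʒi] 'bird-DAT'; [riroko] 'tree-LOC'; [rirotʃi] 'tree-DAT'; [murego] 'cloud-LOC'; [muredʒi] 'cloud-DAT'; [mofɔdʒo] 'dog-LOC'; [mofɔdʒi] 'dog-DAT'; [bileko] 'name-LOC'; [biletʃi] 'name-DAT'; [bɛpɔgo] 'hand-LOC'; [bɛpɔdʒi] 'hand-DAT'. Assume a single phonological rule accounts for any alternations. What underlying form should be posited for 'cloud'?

'cloud' shows [g] ~ [dʒ] at the end of the stem ([murego] vs [muredʒi]).
If /dʒ/ were underlying and a rule turned it into [g] before the LOC suffix, 'bird' would also alternate; but it has [dʒ] in both [mevɔdʒo] and [mevɔdʒi].
Therefore /g/ is basic and [dʒ] is derived by palatalization before a front vowel (/k/ and /g/ become palato-alveolar [tʃ] and [dʒ] before a front vowel).

/mureg/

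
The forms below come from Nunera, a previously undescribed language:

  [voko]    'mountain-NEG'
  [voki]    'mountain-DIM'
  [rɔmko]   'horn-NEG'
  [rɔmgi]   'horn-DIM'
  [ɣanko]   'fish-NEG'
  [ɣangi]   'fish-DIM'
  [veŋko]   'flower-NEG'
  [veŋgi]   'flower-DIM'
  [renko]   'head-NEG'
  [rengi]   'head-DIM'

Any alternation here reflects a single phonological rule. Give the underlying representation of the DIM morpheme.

The DIM suffix surfaces as [-gi] and [-ki], depending on the final segment of the stem.
By contrast the NEG suffix keeps its initial [k] throughout — that segment must be underlying.
The DIM suffix is therefore /-gi/ underlyingly, with post-vocalic devoicing: voiced stops become voiceless after a vowel.

/-gi/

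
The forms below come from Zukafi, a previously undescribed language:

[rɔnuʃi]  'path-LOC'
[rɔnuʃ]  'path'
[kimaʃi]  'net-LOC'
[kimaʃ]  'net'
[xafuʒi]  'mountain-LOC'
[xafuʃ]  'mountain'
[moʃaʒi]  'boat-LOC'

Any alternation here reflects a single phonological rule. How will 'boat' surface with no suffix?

The root 'mountain' surfaces as [xafuʒi] and [xafuʃ], with a stem-final [ʒ] ~ [ʃ] alternation.
But 'net' keeps [ʃ] in both environments ([kimaʃi], [kimaʃ]), so there is no rule changing /ʃ/ to [ʒ] before the LOC suffix.
The underlying segment must be /ʒ/; voiced obstruents become voiceless word-finally, yielding [ʃ] there.
The one attested form of 'boat', [moʃaʒi], shows underlying /moʃaʒ/. Applying the same rule word-finally gives [moʃaʃ].

[moʃaʃ]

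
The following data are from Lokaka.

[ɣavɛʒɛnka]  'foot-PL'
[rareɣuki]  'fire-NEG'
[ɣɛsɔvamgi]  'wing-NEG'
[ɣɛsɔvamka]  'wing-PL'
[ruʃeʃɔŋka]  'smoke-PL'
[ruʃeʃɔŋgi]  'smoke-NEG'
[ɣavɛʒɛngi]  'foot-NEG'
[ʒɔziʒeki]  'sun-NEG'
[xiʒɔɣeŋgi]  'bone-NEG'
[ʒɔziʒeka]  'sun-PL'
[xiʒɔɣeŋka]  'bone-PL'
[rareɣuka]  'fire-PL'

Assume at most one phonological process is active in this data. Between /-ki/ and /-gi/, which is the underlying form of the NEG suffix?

/-gi/

The NEG morpheme has two allomorphs, [-gi] and [-ki].
The PL suffix, which begins with [k], is invariant after every stem; so [k] is not altered by any rule here.
So the underlying form is /-gi/, and voiced stops become voiceless after a vowel.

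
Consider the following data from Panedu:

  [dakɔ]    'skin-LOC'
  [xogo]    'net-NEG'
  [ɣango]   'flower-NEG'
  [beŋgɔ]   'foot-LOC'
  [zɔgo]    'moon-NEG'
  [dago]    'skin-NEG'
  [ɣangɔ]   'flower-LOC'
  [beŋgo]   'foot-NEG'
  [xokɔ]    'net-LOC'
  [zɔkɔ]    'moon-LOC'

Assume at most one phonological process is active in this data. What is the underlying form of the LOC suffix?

The LOC suffix surfaces as [-gɔ] and [-kɔ], depending on the final segment of the stem.
By contrast the NEG suffix keeps its initial [g] throughout — that segment must be underlying.
The LOC suffix is therefore /-kɔ/ underlyingly, with post-nasal voicing: voiceless stops become voiced after a nasal.

/-kɔ/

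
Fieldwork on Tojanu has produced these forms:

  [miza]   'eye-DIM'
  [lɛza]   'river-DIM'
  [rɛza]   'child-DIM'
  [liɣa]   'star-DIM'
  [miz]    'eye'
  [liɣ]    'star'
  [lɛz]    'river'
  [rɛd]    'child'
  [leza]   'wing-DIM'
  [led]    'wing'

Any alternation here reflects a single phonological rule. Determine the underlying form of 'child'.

/rɛd/

The stem for 'child' ends in [d] in [rɛd] but [z] in [rɛza].
The stem 'eye' ([miz], [miza]) shows [z] unchanged in both environments, so [z] cannot be basic with [d] derived in isolation.
Therefore /d/ is basic and [z] is derived by intervocalic spirantization (voiced stops become fricatives between vowels).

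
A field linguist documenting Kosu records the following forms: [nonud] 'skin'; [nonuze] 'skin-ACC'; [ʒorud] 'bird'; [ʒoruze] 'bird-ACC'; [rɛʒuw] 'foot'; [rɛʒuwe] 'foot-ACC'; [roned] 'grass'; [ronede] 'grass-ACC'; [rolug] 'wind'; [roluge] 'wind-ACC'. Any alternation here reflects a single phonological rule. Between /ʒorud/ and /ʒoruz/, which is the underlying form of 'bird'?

/ʒoruz/

'bird' shows [d] ~ [z] at the end of the stem ([ʒorud] vs [ʒoruze]).
If /d/ were underlying and a rule turned it into [z] before the ACC suffix, 'grass' would also alternate; but it has [d] in both [roned] and [ronede].
The underlying segment must be /z/; voiced fricatives become stops word-finally, yielding [d] there.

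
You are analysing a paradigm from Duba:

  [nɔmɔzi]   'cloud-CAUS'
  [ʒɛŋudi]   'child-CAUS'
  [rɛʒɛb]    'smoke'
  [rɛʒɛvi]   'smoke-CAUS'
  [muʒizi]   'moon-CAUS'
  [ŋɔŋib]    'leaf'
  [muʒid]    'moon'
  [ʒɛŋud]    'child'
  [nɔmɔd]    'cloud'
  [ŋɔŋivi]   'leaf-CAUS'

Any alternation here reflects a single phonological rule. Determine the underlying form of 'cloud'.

/nɔmɔz/

'cloud' shows [z] ~ [d] at the end of the stem ([nɔmɔzi] vs [nɔmɔd]).
But 'child' keeps [d] in both environments ([ʒɛŋudi], [ʒɛŋud]), so there is no rule changing /d/ to [z] before the CAUS suffix.
So /z/ is underlying, and a rule of word-final hardening — voiced fricatives become stops word-finally — gives [d].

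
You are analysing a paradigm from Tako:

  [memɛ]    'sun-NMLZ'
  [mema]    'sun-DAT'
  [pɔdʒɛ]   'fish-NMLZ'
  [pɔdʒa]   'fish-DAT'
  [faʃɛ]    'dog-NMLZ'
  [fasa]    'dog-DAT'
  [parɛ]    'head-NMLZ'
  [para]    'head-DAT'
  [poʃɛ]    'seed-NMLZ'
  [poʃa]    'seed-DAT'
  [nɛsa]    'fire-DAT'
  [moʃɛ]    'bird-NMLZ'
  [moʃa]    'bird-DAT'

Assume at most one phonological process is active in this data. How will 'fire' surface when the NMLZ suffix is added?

[nɛʃɛ]

The root 'dog' surfaces as [faʃɛ] and [fasa], with a stem-final [ʃ] ~ [s] alternation.
Compare 'seed', with invariant [ʃ] in [poʃɛ] and [poʃa]: an analysis with underlying /ʃ/ and a rule producing [s] before the DAT suffix would wrongly predict alternation here too.
So /s/ is underlying, and a rule of palatalization before a front vowel — /s/ becomes palato-alveolar [ʃ] before a front vowel — gives [ʃ].
From [nɛsa] the stem 'fire' is /nɛs/; before a front vowel this yields [nɛʃɛ].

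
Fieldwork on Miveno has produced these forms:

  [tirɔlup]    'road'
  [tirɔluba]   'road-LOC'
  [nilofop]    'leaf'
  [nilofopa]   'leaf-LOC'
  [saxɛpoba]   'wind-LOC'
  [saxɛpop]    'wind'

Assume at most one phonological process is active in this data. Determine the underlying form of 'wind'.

/saxɛpob/

'wind' shows [b] ~ [p] at the end of the stem ([saxɛpoba] vs [saxɛpop]).
The stem 'leaf' ([nilofopa], [nilofop]) shows [p] unchanged in both environments, so [p] cannot be basic with [b] derived before the LOC suffix.
Therefore /b/ is basic and [p] is derived by word-final obstruent devoicing (voiced obstruents become voiceless word-finally).
Hence 'wind' is /saxɛpob/ underlyingly.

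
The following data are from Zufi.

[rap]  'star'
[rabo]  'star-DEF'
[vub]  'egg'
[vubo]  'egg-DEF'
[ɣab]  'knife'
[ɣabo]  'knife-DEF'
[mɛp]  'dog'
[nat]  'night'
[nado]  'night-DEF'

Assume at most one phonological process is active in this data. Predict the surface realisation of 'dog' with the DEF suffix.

[mɛbo]

In [rap] and [rabo] the final segment of 'star' alternates: [p] ~ [b].
If /b/ were underlying and a rule turned it into [p] in isolation, 'egg' would also alternate; but it has [b] in both [vub] and [vubo].
So /p/ is underlying, and a rule of intervocalic voicing — voiceless stops become voiced between vowels — gives [b].
The one attested form of 'dog', [mɛp], shows underlying /mɛp/. Applying the same rule between vowels gives [mɛbo].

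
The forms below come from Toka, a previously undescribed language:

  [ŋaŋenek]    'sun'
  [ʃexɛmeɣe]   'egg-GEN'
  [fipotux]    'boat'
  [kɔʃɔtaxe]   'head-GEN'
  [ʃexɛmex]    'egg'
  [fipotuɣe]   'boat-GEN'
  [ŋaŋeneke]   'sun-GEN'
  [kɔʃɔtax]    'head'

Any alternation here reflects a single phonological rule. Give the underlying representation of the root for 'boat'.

/fipotuɣ/

In [fipotux] and [fipotuɣe] the final segment of 'boat' alternates: [x] ~ [ɣ].
But 'head' keeps [x] in both environments ([kɔʃɔtax], [kɔʃɔtaxe]), so there is no rule changing /x/ to [ɣ] before the GEN suffix.
The alternation reflects word-final obstruent devoicing: voiced obstruents become voiceless word-finally. /ɣ/ is underlying.
Hence 'boat' is /fipotuɣ/ underlyingly.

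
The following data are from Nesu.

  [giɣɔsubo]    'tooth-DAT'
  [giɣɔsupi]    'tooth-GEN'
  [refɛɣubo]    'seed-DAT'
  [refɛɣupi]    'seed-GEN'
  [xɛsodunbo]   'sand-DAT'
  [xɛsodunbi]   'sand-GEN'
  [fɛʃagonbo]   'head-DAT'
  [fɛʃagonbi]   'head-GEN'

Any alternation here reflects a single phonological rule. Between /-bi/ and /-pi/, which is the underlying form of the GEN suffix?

The GEN morpheme has two allomorphs, [-bi] and [-pi].
The DAT suffix, which begins with [b], is invariant after every stem; so [b] is not altered by any rule here.
The GEN suffix is therefore /-pi/ underlyingly, with post-nasal voicing: voiceless stops become voiced after a nasal.

/-pi/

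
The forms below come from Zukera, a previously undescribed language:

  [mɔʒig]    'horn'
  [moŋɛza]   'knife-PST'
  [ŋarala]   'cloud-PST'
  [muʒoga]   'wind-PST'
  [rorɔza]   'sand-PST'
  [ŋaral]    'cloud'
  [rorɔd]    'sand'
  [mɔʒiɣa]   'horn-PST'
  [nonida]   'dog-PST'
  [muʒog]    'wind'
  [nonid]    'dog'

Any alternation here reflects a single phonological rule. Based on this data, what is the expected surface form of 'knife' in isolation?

[moŋɛd]

In [rorɔza] and [rorɔd] the final segment of 'sand' alternates: [z] ~ [d].
But 'dog' keeps [d] in both environments ([nonida], [nonid]), so there is no rule changing /d/ to [z] before the PST suffix.
So /z/ is underlying, and a rule of word-final hardening — voiced fricatives become stops word-finally — gives [d].
The one attested form of 'knife', [moŋɛza], shows underlying /moŋɛz/. Applying the same rule word-finally gives [moŋɛd].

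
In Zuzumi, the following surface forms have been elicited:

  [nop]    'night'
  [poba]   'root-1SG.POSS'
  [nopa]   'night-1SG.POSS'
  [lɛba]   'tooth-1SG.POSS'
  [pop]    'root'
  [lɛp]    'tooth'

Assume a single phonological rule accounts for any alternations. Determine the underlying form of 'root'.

The root 'root' surfaces as [pop] and [poba], with a stem-final [p] ~ [b] alternation.
But 'night' keeps [p] in both environments ([nop], [nopa]), so there is no rule changing /p/ to [b] before the 1SG.POSS suffix.
The alternation reflects word-final obstruent devoicing: voiced obstruents become voiceless word-finally. /b/ is underlying.

/pob/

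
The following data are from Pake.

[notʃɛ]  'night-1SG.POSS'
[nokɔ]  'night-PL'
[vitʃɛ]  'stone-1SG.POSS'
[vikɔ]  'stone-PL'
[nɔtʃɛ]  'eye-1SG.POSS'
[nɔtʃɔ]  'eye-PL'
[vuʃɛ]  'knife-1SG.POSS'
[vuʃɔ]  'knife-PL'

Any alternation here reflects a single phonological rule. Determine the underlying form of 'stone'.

/vik/

The root 'stone' surfaces as [vitʃɛ] and [vikɔ], with a stem-final [tʃ] ~ [k] alternation.
If /tʃ/ were underlying and a rule turned it into [k] before the PL suffix, 'eye' would also alternate; but it has [tʃ] in both [nɔtʃɛ] and [nɔtʃɔ].
So /k/ is underlying, and a rule of palatalization before a front vowel — /k/ becomes palato-alveolar [tʃ] before a front vowel — gives [tʃ].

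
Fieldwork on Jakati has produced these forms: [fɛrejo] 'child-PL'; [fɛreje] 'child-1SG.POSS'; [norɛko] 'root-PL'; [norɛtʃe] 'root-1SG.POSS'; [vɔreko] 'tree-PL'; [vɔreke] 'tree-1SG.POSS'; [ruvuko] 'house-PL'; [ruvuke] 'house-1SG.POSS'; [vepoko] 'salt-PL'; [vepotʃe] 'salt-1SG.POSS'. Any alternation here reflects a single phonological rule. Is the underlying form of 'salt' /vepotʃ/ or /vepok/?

/vepotʃ/

The root 'salt' surfaces as [vepoko] and [vepotʃe], with a stem-final [k] ~ [tʃ] alternation.
The stem 'tree' ([vɔreko], [vɔreke]) shows [k] unchanged in both environments, so [k] cannot be basic with [tʃ] derived before the 1SG.POSS suffix.
The underlying segment must be /tʃ/; palato-alveolar /tʃ/ becomes [k] when no front vowel follows, yielding [k] there.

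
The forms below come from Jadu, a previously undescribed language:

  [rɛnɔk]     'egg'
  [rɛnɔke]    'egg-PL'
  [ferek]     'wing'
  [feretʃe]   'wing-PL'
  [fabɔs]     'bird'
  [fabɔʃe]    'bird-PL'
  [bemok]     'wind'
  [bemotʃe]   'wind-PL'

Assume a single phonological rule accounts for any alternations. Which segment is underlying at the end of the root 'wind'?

In [bemok] and [bemotʃe] the final segment of 'wind' alternates: [k] ~ [tʃ].
The stem 'egg' ([rɛnɔk], [rɛnɔke]) shows [k] unchanged in both environments, so [k] cannot be basic with [tʃ] derived before the PL suffix.
So /tʃ/ is underlying, and a rule of depalatalization — palato-alveolar /tʃ/ and /ʃ/ become [k] and [s] when no front vowel follows — gives [k].

/tʃ/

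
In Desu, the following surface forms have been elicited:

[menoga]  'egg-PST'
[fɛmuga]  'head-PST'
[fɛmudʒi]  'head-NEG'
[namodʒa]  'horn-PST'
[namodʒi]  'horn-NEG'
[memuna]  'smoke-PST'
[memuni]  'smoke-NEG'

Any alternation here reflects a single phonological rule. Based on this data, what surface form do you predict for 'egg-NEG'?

[menodʒi]

The stem for 'head' ends in [g] in [fɛmuga] but [dʒ] in [fɛmudʒi].
The stem 'horn' ([namodʒa], [namodʒi]) shows [dʒ] unchanged in both environments, so [dʒ] cannot be basic with [g] derived before the PST suffix.
The alternation reflects palatalization before a front vowel: /g/ becomes palato-alveolar [dʒ] before a front vowel. /g/ is underlying.
From [menoga] the stem 'egg' is /menog/; before a front vowel this yields [menodʒi].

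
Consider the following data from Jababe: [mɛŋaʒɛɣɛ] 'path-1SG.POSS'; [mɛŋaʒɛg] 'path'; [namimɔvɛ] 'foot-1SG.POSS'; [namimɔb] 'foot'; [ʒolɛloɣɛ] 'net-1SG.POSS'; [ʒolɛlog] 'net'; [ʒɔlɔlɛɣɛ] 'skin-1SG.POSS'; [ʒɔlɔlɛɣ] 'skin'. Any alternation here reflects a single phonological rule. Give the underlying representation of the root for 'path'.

/mɛŋaʒɛg/

In [mɛŋaʒɛɣɛ] and [mɛŋaʒɛg] the final segment of 'path' alternates: [ɣ] ~ [g].
But 'skin' keeps [ɣ] in both environments ([ʒɔlɔlɛɣɛ], [ʒɔlɔlɛɣ]), so there is no rule changing /ɣ/ to [g] in isolation.
Therefore /g/ is basic and [ɣ] is derived by intervocalic spirantization (voiced stops become fricatives between vowels).
Hence 'path' is /mɛŋaʒɛg/ underlyingly.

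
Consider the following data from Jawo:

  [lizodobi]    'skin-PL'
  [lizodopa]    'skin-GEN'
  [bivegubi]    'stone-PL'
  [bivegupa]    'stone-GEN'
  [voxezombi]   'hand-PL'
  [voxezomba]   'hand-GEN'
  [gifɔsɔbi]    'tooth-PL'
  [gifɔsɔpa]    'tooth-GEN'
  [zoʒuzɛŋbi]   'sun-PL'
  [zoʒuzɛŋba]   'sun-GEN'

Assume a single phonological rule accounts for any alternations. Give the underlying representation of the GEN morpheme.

The GEN suffix surfaces as [-ba] and [-pa], depending on the final segment of the stem.
The PL suffix, which begins with [b], is invariant after every stem; so [b] is not altered by any rule here.
The GEN suffix is therefore /-pa/ underlyingly, with post-nasal voicing: voiceless stops become voiced after a nasal.

/-pa/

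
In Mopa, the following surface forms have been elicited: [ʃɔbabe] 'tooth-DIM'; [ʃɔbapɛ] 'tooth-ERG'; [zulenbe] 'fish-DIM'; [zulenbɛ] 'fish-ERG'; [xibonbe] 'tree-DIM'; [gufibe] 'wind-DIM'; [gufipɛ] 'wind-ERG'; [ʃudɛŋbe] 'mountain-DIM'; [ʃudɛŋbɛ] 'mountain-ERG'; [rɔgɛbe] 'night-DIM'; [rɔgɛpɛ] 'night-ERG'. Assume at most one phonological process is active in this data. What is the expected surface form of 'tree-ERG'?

[xibonbɛ]

The ERG suffix surfaces as [-bɛ] and [-pɛ], depending on the final segment of the stem.
The DIM suffix, which begins with [b], is invariant after every stem; so [b] is not altered by any rule here.
The ERG suffix is therefore /-pɛ/ underlyingly, with post-nasal voicing: voiceless stops become voiced after a nasal.
After 'tree', which ends in a nasal, the suffix surfaces as [-bɛ], giving [xibonbɛ].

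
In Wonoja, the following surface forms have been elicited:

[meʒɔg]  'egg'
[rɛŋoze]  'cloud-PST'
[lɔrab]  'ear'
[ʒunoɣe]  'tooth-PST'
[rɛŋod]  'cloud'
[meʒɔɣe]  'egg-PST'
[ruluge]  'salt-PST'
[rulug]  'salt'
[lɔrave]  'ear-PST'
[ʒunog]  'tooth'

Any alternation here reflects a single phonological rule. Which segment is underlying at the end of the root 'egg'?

'egg' shows [ɣ] ~ [g] at the end of the stem ([meʒɔɣe] vs [meʒɔg]).
The stem 'salt' ([ruluge], [rulug]) shows [g] unchanged in both environments, so [g] cannot be basic with [ɣ] derived before the PST suffix.
Therefore /ɣ/ is basic and [g] is derived by word-final hardening (voiced fricatives become stops word-finally).

/ɣ/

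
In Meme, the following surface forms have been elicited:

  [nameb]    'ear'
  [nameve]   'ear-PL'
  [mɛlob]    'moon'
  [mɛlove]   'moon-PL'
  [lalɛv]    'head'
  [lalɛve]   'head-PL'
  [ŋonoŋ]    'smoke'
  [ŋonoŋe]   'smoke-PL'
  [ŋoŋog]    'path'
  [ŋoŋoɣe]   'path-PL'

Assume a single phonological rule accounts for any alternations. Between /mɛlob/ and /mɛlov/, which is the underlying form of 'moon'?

/mɛlob/

'moon' shows [b] ~ [v] at the end of the stem ([mɛlob] vs [mɛlove]).
But 'head' keeps [v] in both environments ([lalɛv], [lalɛve]), so there is no rule changing /v/ to [b] in isolation.
The alternation reflects intervocalic spirantization: voiced stops become fricatives between vowels. /b/ is underlying.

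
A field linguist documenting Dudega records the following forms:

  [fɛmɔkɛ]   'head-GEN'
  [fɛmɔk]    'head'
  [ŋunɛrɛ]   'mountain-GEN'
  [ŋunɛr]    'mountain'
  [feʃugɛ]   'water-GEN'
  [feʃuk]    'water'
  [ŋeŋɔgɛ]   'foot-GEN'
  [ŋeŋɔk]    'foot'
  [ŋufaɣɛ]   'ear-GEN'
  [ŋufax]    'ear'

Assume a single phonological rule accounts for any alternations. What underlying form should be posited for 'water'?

The root 'water' surfaces as [feʃugɛ] and [feʃuk], with a stem-final [g] ~ [k] alternation.
But 'head' keeps [k] in both environments ([fɛmɔkɛ], [fɛmɔk]), so there is no rule changing /k/ to [g] before the GEN suffix.
The alternation reflects word-final obstruent devoicing: voiced obstruents become voiceless word-finally. /g/ is underlying.
The underlying form of 'water' is therefore /feʃug/.

/feʃug/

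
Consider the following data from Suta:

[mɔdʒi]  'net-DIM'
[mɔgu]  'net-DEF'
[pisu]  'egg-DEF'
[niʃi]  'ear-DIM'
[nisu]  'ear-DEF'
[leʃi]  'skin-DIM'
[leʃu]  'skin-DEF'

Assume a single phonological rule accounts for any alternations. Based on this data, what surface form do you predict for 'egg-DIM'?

[piʃi]

'ear' shows [ʃ] ~ [s] at the end of the stem ([niʃi] vs [nisu]).
But 'skin' keeps [ʃ] in both environments ([leʃi], [leʃu]), so there is no rule changing /ʃ/ to [s] before the DEF suffix.
The alternation reflects palatalization before a front vowel: /g/ and /s/ become palato-alveolar [dʒ] and [ʃ] before a front vowel. /s/ is underlying.
From [pisu] the stem 'egg' is /pis/; before a front vowel this yields [piʃi].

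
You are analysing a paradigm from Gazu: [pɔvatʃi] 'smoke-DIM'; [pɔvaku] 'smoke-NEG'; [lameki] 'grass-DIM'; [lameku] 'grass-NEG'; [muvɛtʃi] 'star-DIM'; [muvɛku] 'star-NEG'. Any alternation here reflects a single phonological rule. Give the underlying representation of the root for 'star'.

The root 'star' surfaces as [muvɛtʃi] and [muvɛku], with a stem-final [tʃ] ~ [k] alternation.
If /k/ were underlying and a rule turned it into [tʃ] before the DIM suffix, 'grass' would also alternate; but it has [k] in both [lameki] and [lameku].
The alternation reflects depalatalization: palato-alveolar /tʃ/ becomes [k] when no front vowel follows. /tʃ/ is underlying.
The underlying form of 'star' is therefore /muvɛtʃ/.

/muvɛtʃ/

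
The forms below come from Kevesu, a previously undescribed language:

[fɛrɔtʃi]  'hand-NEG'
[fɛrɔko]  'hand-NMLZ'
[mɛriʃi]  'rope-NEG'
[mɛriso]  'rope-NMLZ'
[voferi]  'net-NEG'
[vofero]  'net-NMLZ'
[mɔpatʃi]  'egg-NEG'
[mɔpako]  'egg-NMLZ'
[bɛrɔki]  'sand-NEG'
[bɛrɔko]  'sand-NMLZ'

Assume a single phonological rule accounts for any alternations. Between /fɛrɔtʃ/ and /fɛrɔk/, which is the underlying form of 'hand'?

/fɛrɔtʃ/

The stem for 'hand' ends in [tʃ] in [fɛrɔtʃi] but [k] in [fɛrɔko].
Compare 'sand', with invariant [k] in [bɛrɔki] and [bɛrɔko]: an analysis with underlying /k/ and a rule producing [tʃ] before the NEG suffix would wrongly predict alternation here too.
So /tʃ/ is underlying, and a rule of depalatalization — palato-alveolar /tʃ/ and /ʃ/ become [k] and [s] when no front vowel follows — gives [k].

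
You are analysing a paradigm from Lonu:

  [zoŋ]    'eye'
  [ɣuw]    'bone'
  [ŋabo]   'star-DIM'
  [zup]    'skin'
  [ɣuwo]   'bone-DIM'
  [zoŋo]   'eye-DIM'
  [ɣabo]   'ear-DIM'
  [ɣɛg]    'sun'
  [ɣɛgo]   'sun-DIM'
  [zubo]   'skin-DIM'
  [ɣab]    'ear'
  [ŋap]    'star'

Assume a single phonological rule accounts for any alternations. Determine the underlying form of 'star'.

/ŋap/

The stem for 'star' ends in [p] in [ŋap] but [b] in [ŋabo].
But 'ear' keeps [b] in both environments ([ɣab], [ɣabo]), so there is no rule changing /b/ to [p] in isolation.
Therefore /p/ is basic and [b] is derived by intervocalic voicing (voiceless stops become voiced between vowels).
Hence 'star' is /ŋap/ underlyingly.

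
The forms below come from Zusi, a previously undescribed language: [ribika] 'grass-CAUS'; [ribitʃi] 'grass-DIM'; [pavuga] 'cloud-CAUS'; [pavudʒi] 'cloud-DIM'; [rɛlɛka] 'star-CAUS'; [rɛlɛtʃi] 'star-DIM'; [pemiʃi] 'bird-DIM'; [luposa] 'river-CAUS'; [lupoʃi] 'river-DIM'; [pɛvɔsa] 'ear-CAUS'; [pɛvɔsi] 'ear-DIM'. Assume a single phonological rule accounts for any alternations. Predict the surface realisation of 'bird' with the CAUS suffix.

[pemisa]

'river' shows [s] ~ [ʃ] at the end of the stem ([luposa] vs [lupoʃi]).
Compare 'ear', with invariant [s] in [pɛvɔsa] and [pɛvɔsi]: an analysis with underlying /s/ and a rule producing [ʃ] before the DIM suffix would wrongly predict alternation here too.
The alternation reflects depalatalization: palato-alveolar /tʃ/, /dʒ/ and /ʃ/ become [k], [g] and [s] when no front vowel follows. /ʃ/ is underlying.
The one attested form of 'bird', [pemiʃi], shows underlying /pemiʃ/. Applying the same rule when no front vowel follows gives [pemisa].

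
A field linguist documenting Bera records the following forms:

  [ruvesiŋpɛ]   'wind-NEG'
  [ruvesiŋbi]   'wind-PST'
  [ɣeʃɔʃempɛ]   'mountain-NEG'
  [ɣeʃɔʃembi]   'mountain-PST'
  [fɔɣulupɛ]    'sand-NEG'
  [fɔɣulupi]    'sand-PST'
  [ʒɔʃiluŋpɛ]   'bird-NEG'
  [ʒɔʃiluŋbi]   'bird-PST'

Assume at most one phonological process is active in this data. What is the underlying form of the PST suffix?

The PST morpheme has two allomorphs, [-bi] and [-pi].
By contrast the NEG suffix keeps its initial [p] throughout — that segment must be underlying.
The PST suffix is therefore /-bi/ underlyingly, with post-vocalic devoicing: voiced stops become voiceless after a vowel.

/-bi/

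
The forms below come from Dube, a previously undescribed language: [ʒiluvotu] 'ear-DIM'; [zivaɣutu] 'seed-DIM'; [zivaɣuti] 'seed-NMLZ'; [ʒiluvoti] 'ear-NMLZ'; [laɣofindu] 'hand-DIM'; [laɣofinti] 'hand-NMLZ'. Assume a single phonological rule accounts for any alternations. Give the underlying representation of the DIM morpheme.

/-du/

The DIM morpheme has two allomorphs, [-du] and [-tu].
By contrast the NMLZ suffix keeps its initial [t] throughout — that segment must be underlying.
So the underlying form is /-du/, and voiced stops become voiceless after a vowel.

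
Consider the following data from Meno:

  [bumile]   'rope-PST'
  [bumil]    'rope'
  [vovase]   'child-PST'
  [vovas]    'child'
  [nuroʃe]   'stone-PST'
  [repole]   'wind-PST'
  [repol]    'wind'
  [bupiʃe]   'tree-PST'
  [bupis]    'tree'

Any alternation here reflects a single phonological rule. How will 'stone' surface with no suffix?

[nuros]

'tree' shows [ʃ] ~ [s] at the end of the stem ([bupiʃe] vs [bupis]).
If /s/ were underlying and a rule turned it into [ʃ] before the PST suffix, 'child' would also alternate; but it has [s] in both [vovase] and [vovas].
The alternation reflects depalatalization: palato-alveolar /ʃ/ becomes [s] when no front vowel follows. /ʃ/ is underlying.
The one attested form of 'stone', [nuroʃe], shows underlying /nuroʃ/. Applying the same rule when no front vowel follows gives [nuros].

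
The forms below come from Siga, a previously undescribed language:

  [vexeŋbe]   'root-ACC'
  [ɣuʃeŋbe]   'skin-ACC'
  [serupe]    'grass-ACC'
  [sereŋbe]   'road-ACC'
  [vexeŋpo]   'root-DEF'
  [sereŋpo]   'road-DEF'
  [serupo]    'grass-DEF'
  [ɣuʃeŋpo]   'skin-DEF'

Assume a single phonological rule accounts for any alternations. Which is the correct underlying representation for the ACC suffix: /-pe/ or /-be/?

The ACC morpheme has two allomorphs, [-be] and [-pe].
By contrast the DEF suffix keeps its initial [p] throughout — that segment must be underlying.
So the underlying form is /-be/, and voiced stops become voiceless after a vowel.

/-be/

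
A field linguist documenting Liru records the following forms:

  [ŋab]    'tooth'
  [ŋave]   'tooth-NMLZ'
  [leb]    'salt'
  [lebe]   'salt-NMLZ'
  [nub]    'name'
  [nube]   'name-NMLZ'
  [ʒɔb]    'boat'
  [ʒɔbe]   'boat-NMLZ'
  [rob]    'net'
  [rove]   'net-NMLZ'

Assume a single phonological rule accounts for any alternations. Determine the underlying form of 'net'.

In [rob] and [rove] the final segment of 'net' alternates: [b] ~ [v].
But 'salt' keeps [b] in both environments ([leb], [lebe]), so there is no rule changing /b/ to [v] before the NMLZ suffix.
The underlying segment must be /v/; voiced fricatives become stops word-finally, yielding [b] there.
Hence 'net' is /rov/ underlyingly.

/rov/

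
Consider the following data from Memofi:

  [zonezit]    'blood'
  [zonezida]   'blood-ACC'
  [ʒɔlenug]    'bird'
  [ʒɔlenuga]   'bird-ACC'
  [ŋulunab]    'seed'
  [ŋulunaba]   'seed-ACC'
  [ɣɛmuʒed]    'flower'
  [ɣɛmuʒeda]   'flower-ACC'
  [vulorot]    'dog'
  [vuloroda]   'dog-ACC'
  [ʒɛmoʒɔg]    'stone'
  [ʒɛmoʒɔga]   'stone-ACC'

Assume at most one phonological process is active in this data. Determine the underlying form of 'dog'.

In [vulorot] and [vuloroda] the final segment of 'dog' alternates: [t] ~ [d].
Compare 'flower', with invariant [d] in [ɣɛmuʒed] and [ɣɛmuʒeda]: an analysis with underlying /d/ and a rule producing [t] in isolation would wrongly predict alternation here too.
The underlying segment must be /t/; voiceless stops become voiced between vowels, yielding [d] there.
So 'dog' = /vulorot/.

/vulorot/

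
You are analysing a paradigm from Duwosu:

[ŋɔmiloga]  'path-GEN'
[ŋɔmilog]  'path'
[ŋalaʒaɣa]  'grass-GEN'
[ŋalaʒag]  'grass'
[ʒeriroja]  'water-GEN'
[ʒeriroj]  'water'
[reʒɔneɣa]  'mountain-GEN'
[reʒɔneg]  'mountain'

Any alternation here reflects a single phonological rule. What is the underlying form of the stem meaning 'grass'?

/ŋalaʒaɣ/

The stem for 'grass' ends in [ɣ] in [ŋalaʒaɣa] but [g] in [ŋalaʒag].
The stem 'path' ([ŋɔmiloga], [ŋɔmilog]) shows [g] unchanged in both environments, so [g] cannot be basic with [ɣ] derived before the GEN suffix.
The underlying segment must be /ɣ/; voiced fricatives become stops word-finally, yielding [g] there.
Hence 'grass' is /ŋalaʒaɣ/ underlyingly.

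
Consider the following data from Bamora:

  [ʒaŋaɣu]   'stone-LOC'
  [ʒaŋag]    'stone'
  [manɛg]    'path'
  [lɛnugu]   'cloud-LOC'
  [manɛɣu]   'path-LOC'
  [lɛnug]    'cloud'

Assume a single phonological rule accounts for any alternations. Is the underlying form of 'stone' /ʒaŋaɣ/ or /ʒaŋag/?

'stone' shows [g] ~ [ɣ] at the end of the stem ([ʒaŋag] vs [ʒaŋaɣu]).
If /g/ were underlying and a rule turned it into [ɣ] before the LOC suffix, 'cloud' would also alternate; but it has [g] in both [lɛnug] and [lɛnugu].
Therefore /ɣ/ is basic and [g] is derived by word-final hardening (voiced fricatives become stops word-finally).

/ʒaŋaɣ/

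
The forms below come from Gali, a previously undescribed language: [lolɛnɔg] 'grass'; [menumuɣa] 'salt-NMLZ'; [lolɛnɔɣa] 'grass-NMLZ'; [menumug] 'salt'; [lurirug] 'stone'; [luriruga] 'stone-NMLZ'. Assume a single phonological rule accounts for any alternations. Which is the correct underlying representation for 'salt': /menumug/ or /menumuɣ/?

The stem for 'salt' ends in [ɣ] in [menumuɣa] but [g] in [menumug].
The stem 'stone' ([luriruga], [lurirug]) shows [g] unchanged in both environments, so [g] cannot be basic with [ɣ] derived before the NMLZ suffix.
The alternation reflects word-final hardening: voiced fricatives become stops word-finally. /ɣ/ is underlying.

/menumuɣ/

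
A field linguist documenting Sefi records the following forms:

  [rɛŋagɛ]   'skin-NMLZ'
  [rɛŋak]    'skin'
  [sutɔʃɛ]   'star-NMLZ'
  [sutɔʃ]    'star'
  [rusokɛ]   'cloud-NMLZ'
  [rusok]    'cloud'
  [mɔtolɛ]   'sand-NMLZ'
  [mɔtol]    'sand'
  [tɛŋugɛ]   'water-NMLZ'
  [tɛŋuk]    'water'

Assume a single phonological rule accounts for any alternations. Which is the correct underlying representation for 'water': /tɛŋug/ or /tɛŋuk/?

/tɛŋug/

The root 'water' surfaces as [tɛŋugɛ] and [tɛŋuk], with a stem-final [g] ~ [k] alternation.
Compare 'cloud', with invariant [k] in [rusokɛ] and [rusok]: an analysis with underlying /k/ and a rule producing [g] before the NMLZ suffix would wrongly predict alternation here too.
So /g/ is underlying, and a rule of word-final obstruent devoicing — voiced obstruents become voiceless word-finally — gives [k].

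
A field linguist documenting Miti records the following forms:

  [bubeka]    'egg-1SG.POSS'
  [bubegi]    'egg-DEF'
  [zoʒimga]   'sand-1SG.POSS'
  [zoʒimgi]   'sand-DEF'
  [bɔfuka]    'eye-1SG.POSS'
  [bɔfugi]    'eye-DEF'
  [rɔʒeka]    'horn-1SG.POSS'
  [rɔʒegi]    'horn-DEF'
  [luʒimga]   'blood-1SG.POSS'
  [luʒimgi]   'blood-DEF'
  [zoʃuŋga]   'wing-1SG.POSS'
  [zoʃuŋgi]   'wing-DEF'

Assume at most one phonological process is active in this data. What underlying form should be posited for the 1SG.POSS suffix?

The 1SG.POSS suffix surfaces as [-ga] and [-ka], depending on the final segment of the stem.
By contrast the DEF suffix keeps its initial [g] throughout — that segment must be underlying.
So the underlying form is /-ka/, and voiceless stops become voiced after a nasal.

/-ka/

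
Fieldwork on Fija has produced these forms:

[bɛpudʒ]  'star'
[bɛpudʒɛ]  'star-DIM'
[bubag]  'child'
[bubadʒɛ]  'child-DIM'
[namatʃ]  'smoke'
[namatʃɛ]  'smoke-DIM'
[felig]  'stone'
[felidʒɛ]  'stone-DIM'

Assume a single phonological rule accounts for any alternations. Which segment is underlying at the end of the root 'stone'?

The stem for 'stone' ends in [g] in [felig] but [dʒ] in [felidʒɛ].
But 'star' keeps [dʒ] in both environments ([bɛpudʒ], [bɛpudʒɛ]), so there is no rule changing /dʒ/ to [g] in isolation.
So /g/ is underlying, and a rule of palatalization before a front vowel — /g/ becomes palato-alveolar [dʒ] before a front vowel — gives [dʒ].

/g/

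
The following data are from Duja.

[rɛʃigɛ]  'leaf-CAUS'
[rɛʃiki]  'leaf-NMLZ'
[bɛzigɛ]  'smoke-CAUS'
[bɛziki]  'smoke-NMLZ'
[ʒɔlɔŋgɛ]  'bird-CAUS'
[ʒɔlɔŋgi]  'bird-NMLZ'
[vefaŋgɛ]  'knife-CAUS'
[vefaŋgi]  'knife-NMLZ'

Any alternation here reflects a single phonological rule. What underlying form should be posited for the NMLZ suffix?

The NMLZ morpheme has two allomorphs, [-gi] and [-ki].
The CAUS suffix, which begins with [g], is invariant after every stem; so [g] is not altered by any rule here.
The NMLZ suffix is therefore /-ki/ underlyingly, with post-nasal voicing: voiceless stops become voiced after a nasal.

/-ki/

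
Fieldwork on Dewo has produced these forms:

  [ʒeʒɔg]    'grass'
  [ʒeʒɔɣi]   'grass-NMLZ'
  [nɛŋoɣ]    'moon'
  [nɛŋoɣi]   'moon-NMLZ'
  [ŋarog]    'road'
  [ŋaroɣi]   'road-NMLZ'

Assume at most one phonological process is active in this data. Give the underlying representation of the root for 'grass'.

/ʒeʒɔg/

The root 'grass' surfaces as [ʒeʒɔg] and [ʒeʒɔɣi], with a stem-final [g] ~ [ɣ] alternation.
Compare 'moon', with invariant [ɣ] in [nɛŋoɣ] and [nɛŋoɣi]: an analysis with underlying /ɣ/ and a rule producing [g] in isolation would wrongly predict alternation here too.
So /g/ is underlying, and a rule of intervocalic spirantization — voiced stops become fricatives between vowels — gives [ɣ].
The underlying form of 'grass' is therefore /ʒeʒɔg/.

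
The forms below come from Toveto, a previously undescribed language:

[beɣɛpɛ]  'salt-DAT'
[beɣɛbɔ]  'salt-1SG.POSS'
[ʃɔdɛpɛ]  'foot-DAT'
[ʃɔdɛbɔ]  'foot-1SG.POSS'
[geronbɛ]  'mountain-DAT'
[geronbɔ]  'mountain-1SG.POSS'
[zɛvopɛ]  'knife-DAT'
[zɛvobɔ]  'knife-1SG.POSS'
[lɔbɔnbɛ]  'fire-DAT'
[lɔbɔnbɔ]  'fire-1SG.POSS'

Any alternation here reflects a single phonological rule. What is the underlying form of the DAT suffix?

/-pɛ/

The DAT morpheme has two allomorphs, [-bɛ] and [-pɛ].
By contrast the 1SG.POSS suffix keeps its initial [b] throughout — that segment must be underlying.
The DAT suffix is therefore /-pɛ/ underlyingly, with post-nasal voicing: voiceless stops become voiced after a nasal.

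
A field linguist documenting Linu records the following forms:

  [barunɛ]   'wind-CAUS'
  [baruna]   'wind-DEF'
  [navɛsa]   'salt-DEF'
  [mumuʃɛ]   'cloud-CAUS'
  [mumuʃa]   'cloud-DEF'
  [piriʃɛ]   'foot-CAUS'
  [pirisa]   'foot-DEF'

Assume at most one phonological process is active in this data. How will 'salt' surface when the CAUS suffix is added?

The stem for 'foot' ends in [ʃ] in [piriʃɛ] but [s] in [pirisa].
But 'cloud' keeps [ʃ] in both environments ([mumuʃɛ], [mumuʃa]), so there is no rule changing /ʃ/ to [s] before the DEF suffix.
Therefore /s/ is basic and [ʃ] is derived by palatalization before a front vowel (/s/ becomes palato-alveolar [ʃ] before a front vowel).
The one attested form of 'salt', [navɛsa], shows underlying /navɛs/. Applying the same rule before a front vowel gives [navɛʃɛ].

[navɛʃɛ]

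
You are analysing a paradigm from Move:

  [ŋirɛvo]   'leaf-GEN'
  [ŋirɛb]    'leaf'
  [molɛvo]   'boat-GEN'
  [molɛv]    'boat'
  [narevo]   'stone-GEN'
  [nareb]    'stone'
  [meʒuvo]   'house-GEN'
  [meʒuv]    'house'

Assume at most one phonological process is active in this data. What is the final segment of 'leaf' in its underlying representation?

/b/

The root 'leaf' surfaces as [ŋirɛvo] and [ŋirɛb], with a stem-final [v] ~ [b] alternation.
Compare 'house', with invariant [v] in [meʒuvo] and [meʒuv]: an analysis with underlying /v/ and a rule producing [b] in isolation would wrongly predict alternation here too.
So /b/ is underlying, and a rule of intervocalic spirantization — voiced stops become fricatives between vowels — gives [v].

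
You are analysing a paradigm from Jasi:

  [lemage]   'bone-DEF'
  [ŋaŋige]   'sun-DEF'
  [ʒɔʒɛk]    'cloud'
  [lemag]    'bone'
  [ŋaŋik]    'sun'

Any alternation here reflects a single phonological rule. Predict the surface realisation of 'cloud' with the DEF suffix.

The stem for 'sun' ends in [k] in [ŋaŋik] but [g] in [ŋaŋige].
But 'bone' keeps [g] in both environments ([lemag], [lemage]), so there is no rule changing /g/ to [k] in isolation.
The alternation reflects intervocalic voicing: voiceless stops become voiced between vowels. /k/ is underlying.
From [ʒɔʒɛk] the stem 'cloud' is /ʒɔʒɛk/; between vowels this yields [ʒɔʒɛge].

[ʒɔʒɛge]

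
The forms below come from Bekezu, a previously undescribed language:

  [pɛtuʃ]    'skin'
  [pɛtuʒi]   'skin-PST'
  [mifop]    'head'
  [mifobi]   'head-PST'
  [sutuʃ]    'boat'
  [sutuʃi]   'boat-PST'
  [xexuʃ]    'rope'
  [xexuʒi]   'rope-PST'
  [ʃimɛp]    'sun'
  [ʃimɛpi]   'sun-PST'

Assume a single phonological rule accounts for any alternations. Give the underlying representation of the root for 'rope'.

In [xexuʃ] and [xexuʒi] the final segment of 'rope' alternates: [ʃ] ~ [ʒ].
If /ʃ/ were underlying and a rule turned it into [ʒ] before the PST suffix, 'boat' would also alternate; but it has [ʃ] in both [sutuʃ] and [sutuʃi].
The underlying segment must be /ʒ/; voiced obstruents become voiceless word-finally, yielding [ʃ] there.

/xexuʒ/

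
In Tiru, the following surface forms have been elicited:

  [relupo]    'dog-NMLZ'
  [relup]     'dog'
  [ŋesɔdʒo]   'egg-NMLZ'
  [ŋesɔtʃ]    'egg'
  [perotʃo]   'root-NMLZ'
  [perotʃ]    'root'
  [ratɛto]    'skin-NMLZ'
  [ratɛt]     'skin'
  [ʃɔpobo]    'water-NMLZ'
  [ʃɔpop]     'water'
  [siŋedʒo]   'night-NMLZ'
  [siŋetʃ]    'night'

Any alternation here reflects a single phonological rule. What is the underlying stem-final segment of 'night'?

The stem for 'night' ends in [dʒ] in [siŋedʒo] but [tʃ] in [siŋetʃ].
If /tʃ/ were underlying and a rule turned it into [dʒ] before the NMLZ suffix, 'root' would also alternate; but it has [tʃ] in both [perotʃo] and [perotʃ].
Therefore /dʒ/ is basic and [tʃ] is derived by word-final obstruent devoicing (voiced obstruents become voiceless word-finally).

/dʒ/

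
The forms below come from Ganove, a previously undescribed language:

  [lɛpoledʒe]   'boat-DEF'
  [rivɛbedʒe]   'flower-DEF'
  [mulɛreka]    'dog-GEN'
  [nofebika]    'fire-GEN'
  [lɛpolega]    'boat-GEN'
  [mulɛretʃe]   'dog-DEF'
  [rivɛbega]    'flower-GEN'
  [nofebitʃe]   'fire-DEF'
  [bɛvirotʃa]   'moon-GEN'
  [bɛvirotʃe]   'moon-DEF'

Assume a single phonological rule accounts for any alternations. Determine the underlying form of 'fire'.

The stem for 'fire' ends in [k] in [nofebika] but [tʃ] in [nofebitʃe].
But 'moon' keeps [tʃ] in both environments ([bɛvirotʃa], [bɛvirotʃe]), so there is no rule changing /tʃ/ to [k] before the GEN suffix.
Therefore /k/ is basic and [tʃ] is derived by palatalization before a front vowel (/k/ and /g/ become palato-alveolar [tʃ] and [dʒ] before a front vowel).

/nofebik/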